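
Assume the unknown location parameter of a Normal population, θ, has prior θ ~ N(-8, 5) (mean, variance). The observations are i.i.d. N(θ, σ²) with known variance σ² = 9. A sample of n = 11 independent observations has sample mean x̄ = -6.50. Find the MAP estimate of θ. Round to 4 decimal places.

θ̂_MAP = -6.7109

n = 11, x̄ = -6.50.
For a Normal prior and Normal likelihood with known variance, the posterior is Normal; its mode equals its mean, the precision-weighted average.
Prior precision 1/σ₀² = 1/5 = 0.2; data precision n/σ² = 11/9.
θ̂ = (0.2·(-8) + (11/9)·(-6.5)) / (0.2 + 11/9) = (-859/90)/(64/45) = -6.7109375 ≈ -6.7109.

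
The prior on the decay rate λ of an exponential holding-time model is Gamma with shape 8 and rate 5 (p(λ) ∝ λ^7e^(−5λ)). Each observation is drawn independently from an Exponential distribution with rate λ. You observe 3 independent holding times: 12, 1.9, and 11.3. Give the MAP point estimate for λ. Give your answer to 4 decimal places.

The Exponential(rate=λ) likelihood is ∝ λ^n e^(−λΣtᵢ). Here n = 3 and Σtᵢ = 12 + 1.9 + 11.3 = 25.2.
Posterior ∝ λ^7e^(−5λ) · λ^3e^(−25.2λ) = λ^10e^(−30.2λ), i.e. Gamma(11, 30.2).
Mode = (a−1)/b = 10/30.2 ≈ 0.3311.

λ̂_MAP = 0.3311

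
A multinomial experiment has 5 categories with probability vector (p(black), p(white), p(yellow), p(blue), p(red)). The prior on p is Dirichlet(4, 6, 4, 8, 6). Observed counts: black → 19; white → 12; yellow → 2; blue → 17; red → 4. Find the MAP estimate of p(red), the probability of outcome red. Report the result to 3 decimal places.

MAP estimate of p(red) = 0.117

The posterior is Dirichlet(αᵢ + nᵢ) = Dirichlet(23, 18, 6, 25, 10).
For a Dirichlet(a₁,…,a_K) with all aᵢ > 1, the mode has j-th component (aⱼ − 1)/(Σaᵢ − K).
Here Σaᵢ = 82 and K = 5, so p(red) = (10 − 1)/(82 − 5) = 9/77 ≈ 0.117.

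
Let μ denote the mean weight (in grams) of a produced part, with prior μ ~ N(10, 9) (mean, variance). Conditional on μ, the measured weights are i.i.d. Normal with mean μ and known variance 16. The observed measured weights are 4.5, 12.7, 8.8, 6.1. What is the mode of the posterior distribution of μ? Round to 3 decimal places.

μ̂_MAP = 8.633

n = 4; x̄ = (4.5 + 12.7 + 8.8 + 6.1)/4 = 32.1/4 = 8.025.
For a Normal prior and Normal likelihood with known variance, the posterior is Normal; its mode equals its mean, the precision-weighted average.
Prior precision 1/σ₀² = 1/9; data precision n/σ² = 4/16 = 0.25.
μ̂ = ((1/9)·10 + 0.25·8.025) / (1/9 + 0.25) = (4489/1440)/(13/36) = 4489/520 ≈ 8.633.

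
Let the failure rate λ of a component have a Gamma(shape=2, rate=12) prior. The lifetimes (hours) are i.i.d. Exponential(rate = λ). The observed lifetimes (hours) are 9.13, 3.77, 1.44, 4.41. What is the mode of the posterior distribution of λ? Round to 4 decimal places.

λ̂_MAP = 0.1626

The Exponential(rate=λ) likelihood is ∝ λ^n e^(−λΣtᵢ). Here n = 4 and Σtᵢ = 9.13 + 3.77 + 1.44 + 4.41 = 18.75.
Posterior ∝ λe^(−12λ) · λ^4e^(−18.75λ) = λ^5e^(−30.75λ), i.e. Gamma(6, 30.75).
Mode = (a−1)/b = 5/30.75 ≈ 0.1626.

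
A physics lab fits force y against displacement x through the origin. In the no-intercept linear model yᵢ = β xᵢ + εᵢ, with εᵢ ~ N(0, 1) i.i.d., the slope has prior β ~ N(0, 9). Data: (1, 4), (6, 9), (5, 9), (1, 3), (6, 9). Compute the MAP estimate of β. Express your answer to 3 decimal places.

log p(β | y) = −Σ(yᵢ − βxᵢ)²/(2·1) − β²/(2·9) + const.
Setting the derivative to zero: Σxᵢ(yᵢ − βxᵢ)/1 − β/9 = 0, so β = Σxᵢyᵢ / (Σxᵢ² + σ²/τ²).
Σxᵢyᵢ = 1·4 + 6·9 + 5·9 + 1·3 + 6·9 = 160; Σxᵢ² = 99; σ²/τ² = 1/9.
β̂_MAP = 160 / (99 + 1/9) = 160/(892/9) = 360/223 ≈ 1.614.

β̂_MAP = 1.614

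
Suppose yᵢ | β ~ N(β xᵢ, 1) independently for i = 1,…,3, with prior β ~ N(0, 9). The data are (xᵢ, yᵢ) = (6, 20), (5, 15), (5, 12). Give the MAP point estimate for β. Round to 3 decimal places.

log p(β | y) = −Σ(yᵢ − βxᵢ)²/(2·1) − β²/(2·9) + const.
Setting the derivative to zero: Σxᵢ(yᵢ − βxᵢ)/1 − β/9 = 0, so β = Σxᵢyᵢ / (Σxᵢ² + σ²/τ²).
Σxᵢyᵢ = 6·20 + 5·15 + 5·12 = 255; Σxᵢ² = 86; σ²/τ² = 1/9.
β̂_MAP = 255 / (86 + 1/9) = 255/(775/9) = 459/155 ≈ 2.961.

β̂_MAP = 2.961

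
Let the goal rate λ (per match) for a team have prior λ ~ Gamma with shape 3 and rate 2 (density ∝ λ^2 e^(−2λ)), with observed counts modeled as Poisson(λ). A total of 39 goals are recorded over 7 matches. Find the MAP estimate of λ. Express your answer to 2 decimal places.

Σxᵢ = 39, n = 7.
Posterior ∝ λ^2e^(−2λ) · λ^39e^(−7λ) = λ^41e^(−9λ), i.e. Gamma(shape=42, rate=9).
The mode of a Gamma(a, b) with a ≥ 1 (shape–rate) is (a−1)/b = 41/9 ≈ 4.56.

λ̂_MAP = 4.56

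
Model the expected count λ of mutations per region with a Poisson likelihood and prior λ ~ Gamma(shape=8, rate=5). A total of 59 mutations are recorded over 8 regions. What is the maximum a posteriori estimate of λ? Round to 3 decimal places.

Σxᵢ = 59, n = 8.
Posterior ∝ λ^7e^(−5λ) · λ^59e^(−8λ) = λ^66e^(−13λ), i.e. Gamma(shape=67, rate=13).
The mode of a Gamma(a, b) with a ≥ 1 (shape–rate) is (a−1)/b = 66/13 ≈ 5.077.

λ̂_MAP = 5.077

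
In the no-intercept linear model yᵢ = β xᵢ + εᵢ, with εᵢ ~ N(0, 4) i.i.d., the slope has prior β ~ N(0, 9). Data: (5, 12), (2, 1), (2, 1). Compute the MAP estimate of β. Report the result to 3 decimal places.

log p(β | y) = −Σ(yᵢ − βxᵢ)²/(2·4) − β²/(2·9) + const.
Setting the derivative to zero: Σxᵢ(yᵢ − βxᵢ)/4 − β/9 = 0, so β = Σxᵢyᵢ / (Σxᵢ² + σ²/τ²).
Σxᵢyᵢ = 5·12 + 2·1 + 2·1 = 64; Σxᵢ² = 33; σ²/τ² = 4/9.
β̂_MAP = 64 / (33 + 4/9) = 64/(301/9) = 576/301 ≈ 1.914.

β̂_MAP = 1.914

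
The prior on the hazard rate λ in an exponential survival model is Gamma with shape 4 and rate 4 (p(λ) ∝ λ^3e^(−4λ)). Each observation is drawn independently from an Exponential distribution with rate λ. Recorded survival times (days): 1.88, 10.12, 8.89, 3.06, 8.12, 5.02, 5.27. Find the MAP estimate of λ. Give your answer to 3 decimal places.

λ̂_MAP = 0.216

The Exponential(rate=λ) likelihood is ∝ λ^n e^(−λΣtᵢ). Here n = 7 and Σtᵢ = 1.88 + 10.12 + 8.89 + 3.06 + 8.12 + 5.02 + 5.27 = 42.36.
Posterior ∝ λ^3e^(−4λ) · λ^7e^(−42.36λ) = λ^10e^(−46.36λ), i.e. Gamma(11, 46.36).
Mode = (a−1)/b = 10/46.36 ≈ 0.216.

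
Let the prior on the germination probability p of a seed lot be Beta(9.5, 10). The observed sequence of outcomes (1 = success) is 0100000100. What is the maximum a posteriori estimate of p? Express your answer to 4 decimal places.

Prior: Beta(9.5, 10).
Data: 2 successes in 10 trials (from the sequence). The binomial likelihood contributes p^2(1−p)^8, so the posterior is Beta(9.5+2, 10+8) = Beta(11.5, 18).
For Beta(a, b) with a, b > 1 the mode is (a−1)/(a+b−2) = 10.5/27.5 ≈ 0.3818.

p̂_MAP = 0.3818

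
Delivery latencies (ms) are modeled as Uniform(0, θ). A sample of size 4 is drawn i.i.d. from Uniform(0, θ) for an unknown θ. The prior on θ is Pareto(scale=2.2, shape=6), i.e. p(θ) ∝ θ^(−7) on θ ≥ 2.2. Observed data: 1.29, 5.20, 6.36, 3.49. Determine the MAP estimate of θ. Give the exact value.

θ̂_MAP = 6.36

The Uniform(0, θ) likelihood is θ^(−n) for θ ≥ max(xᵢ), zero otherwise. Here max(xᵢ) = 6.36.
Posterior ∝ θ^(−7) · θ^(−4) = θ^(−11) on θ ≥ max(2.2, 6.36) = 6.36.
This density is strictly decreasing in θ, so the posterior mode lies at the lower boundary of the support.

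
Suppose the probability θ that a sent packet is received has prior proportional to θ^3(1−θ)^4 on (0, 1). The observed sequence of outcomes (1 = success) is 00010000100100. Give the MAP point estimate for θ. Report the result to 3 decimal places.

The prior density ∝ θ^3(1−θ)^4 is the kernel of Beta(4, 5).
Data: 3 successes in 14 trials (from the sequence). The binomial likelihood contributes θ^3(1−θ)^11, so the posterior is Beta(4+3, 5+11) = Beta(7, 16).
For Beta(a, b) with a, b > 1 the mode is (a−1)/(a+b−2) = 6/21 ≈ 0.286.

θ̂_MAP = 0.286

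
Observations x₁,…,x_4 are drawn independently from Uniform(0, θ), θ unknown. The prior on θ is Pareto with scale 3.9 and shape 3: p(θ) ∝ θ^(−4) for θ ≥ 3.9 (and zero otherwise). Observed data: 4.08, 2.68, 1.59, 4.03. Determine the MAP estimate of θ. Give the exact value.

θ̂_MAP = 4.08

The Uniform(0, θ) likelihood is θ^(−n) for θ ≥ max(xᵢ), zero otherwise. Here max(xᵢ) = 4.08.
Posterior ∝ θ^(−4) · θ^(−4) = θ^(−8) on θ ≥ max(3.9, 4.08) = 4.08.
This density is strictly decreasing in θ, so the posterior mode lies at the lower boundary of the support.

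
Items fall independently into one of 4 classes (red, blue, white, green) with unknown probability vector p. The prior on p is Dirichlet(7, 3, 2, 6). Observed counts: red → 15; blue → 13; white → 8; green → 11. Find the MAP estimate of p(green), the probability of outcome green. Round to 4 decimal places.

The posterior is Dirichlet(αᵢ + nᵢ) = Dirichlet(22, 16, 10, 17).
For a Dirichlet(a₁,…,a_K) with all aᵢ > 1, the mode has j-th component (aⱼ − 1)/(Σaᵢ − K).
Here Σaᵢ = 65 and K = 4, so p(green) = (17 − 1)/(65 − 4) = 16/61 ≈ 0.2623.

MAP estimate of p(green) = 0.2623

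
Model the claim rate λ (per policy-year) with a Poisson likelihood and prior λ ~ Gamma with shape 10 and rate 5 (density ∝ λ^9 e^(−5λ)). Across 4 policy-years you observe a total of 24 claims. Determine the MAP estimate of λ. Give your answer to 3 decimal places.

λ̂_MAP = 3.667

Σxᵢ = 24, n = 4.
Posterior ∝ λ^9e^(−5λ) · λ^24e^(−4λ) = λ^33e^(−9λ), i.e. Gamma(shape=34, rate=9).
The mode of a Gamma(a, b) with a ≥ 1 (shape–rate) is (a−1)/b = 33/9 ≈ 3.667.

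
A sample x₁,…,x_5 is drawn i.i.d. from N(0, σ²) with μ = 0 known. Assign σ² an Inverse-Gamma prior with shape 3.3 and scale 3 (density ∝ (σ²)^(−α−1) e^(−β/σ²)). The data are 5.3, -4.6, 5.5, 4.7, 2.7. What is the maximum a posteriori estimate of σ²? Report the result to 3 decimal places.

σ̂²_MAP = 8.447

Sum of squared deviations about the known mean: SS = (5.3−0)² + (-4.6−0)² + (5.5−0)² + (4.7−0)² + (2.7−0)² = 108.88.
The Normal likelihood contributes (σ²)^(−n/2) exp(−SS/(2σ²)), so the posterior is Inverse-Gamma(α + n/2, β + SS/2) = Inverse-Gamma(5.8, 57.44).
The mode of Inverse-Gamma(a, b) is b/(a+1) = 57.44/6.8 ≈ 8.447.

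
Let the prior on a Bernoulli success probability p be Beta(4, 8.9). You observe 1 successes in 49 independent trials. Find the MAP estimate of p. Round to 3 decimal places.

Prior: Beta(4, 8.9).
Data: 1 success in 49 trials. The binomial likelihood contributes p(1−p)^48, so the posterior is Beta(4+1, 8.9+48) = Beta(5, 56.9).
For Beta(a, b) with a, b > 1 the mode is (a−1)/(a+b−2) = 4/59.9 ≈ 0.067.

p̂_MAP = 0.067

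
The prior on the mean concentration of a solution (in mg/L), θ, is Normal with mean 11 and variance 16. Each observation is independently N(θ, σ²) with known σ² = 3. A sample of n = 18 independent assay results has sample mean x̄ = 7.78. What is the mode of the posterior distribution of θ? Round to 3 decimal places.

n = 18, x̄ = 7.78.
For a Normal prior and Normal likelihood with known variance, the posterior is Normal; its mode equals its mean, the precision-weighted average.
Prior precision 1/σ₀² = 1/16 = 0.0625; data precision n/σ² = 18/3 = 6.
θ̂ = (0.0625·11 + 6·7.78) / (0.0625 + 6) = 47.3675/6.0625 = 18947/2425 ≈ 7.813.

θ̂_MAP = 7.813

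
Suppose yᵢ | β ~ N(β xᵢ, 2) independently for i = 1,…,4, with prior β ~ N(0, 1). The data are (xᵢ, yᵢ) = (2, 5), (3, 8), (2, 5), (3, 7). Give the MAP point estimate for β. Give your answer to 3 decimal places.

β̂_MAP = 2.321

log p(β | y) = −Σ(yᵢ − βxᵢ)²/(2·2) − β²/(2·1) + const.
Setting the derivative to zero: Σxᵢ(yᵢ − βxᵢ)/2 − β/1 = 0, so β = Σxᵢyᵢ / (Σxᵢ² + σ²/τ²).
Σxᵢyᵢ = 2·5 + 3·8 + 2·5 + 3·7 = 65; Σxᵢ² = 26; σ²/τ² = 2.
β̂_MAP = 65 / (26 + 2) = 65/28 ≈ 2.321.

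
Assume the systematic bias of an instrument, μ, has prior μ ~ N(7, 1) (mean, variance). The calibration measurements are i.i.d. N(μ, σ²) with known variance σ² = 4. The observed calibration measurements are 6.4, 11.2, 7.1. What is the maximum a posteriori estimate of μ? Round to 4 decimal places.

μ̂_MAP = 7.5286

n = 3; x̄ = (6.4 + 11.2 + 7.1)/3 = 24.7/3 = 247/30 ≈ 8.2333.
For a Normal prior and Normal likelihood with known variance, the posterior is Normal; its mode equals its mean, the precision-weighted average.
Prior precision 1/σ₀² = 1/1 = 1; data precision n/σ² = 3/4 = 0.75.
μ̂ = (1·7 + 0.75·(247/30)) / (1 + 0.75) = 13.175/1.75 = 527/70 ≈ 7.5286.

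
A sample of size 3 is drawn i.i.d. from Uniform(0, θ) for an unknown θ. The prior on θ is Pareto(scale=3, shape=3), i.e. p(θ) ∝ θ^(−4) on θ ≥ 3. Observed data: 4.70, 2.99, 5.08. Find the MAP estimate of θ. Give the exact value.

The Uniform(0, θ) likelihood is θ^(−n) for θ ≥ max(xᵢ), zero otherwise. Here max(xᵢ) = 5.08.
Posterior ∝ θ^(−4) · θ^(−3) = θ^(−7) on θ ≥ max(3, 5.08) = 5.08.
This density is strictly decreasing in θ, so the posterior mode lies at the lower boundary of the support.

θ̂_MAP = 5.08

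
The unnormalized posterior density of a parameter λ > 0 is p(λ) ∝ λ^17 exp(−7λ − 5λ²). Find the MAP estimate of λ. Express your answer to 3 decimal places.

λ̂_MAP = 1.000

ℓ'(λ) = 17/λ − 7 − 10λ. Setting this to zero and multiplying by λ: 10λ² + 7λ − 17 = 0.
λ = (−7 + √(7² + 4·10·17)) / (2·10) = (−7 + √729) / 20 = (−7 + 27)/20 = 1.
ℓ''(λ) = −17/λ² − 10 < 0, confirming a maximum.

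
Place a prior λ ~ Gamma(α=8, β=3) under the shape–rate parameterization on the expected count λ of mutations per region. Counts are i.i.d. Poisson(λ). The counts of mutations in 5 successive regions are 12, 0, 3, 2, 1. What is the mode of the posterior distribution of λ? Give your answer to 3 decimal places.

λ̂_MAP = 3.125

Σxᵢ = 12+0+3+2+1 = 18, with n = 5.
Posterior ∝ λ^7e^(−3λ) · λ^18e^(−5λ) = λ^25e^(−8λ), i.e. Gamma(shape=26, rate=8).
The mode of a Gamma(a, b) with a ≥ 1 (shape–rate) is (a−1)/b = 25/8 ≈ 3.125.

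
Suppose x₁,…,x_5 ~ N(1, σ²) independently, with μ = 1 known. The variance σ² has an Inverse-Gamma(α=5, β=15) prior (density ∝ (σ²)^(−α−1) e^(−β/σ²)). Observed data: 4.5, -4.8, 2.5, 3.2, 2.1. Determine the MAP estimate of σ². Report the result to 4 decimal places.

σ̂²_MAP = 4.9524

Sum of squared deviations about the known mean: SS = (4.5−1)² + (-4.8−1)² + (2.5−1)² + (3.2−1)² + (2.1−1)² = 54.19.
The Normal likelihood contributes (σ²)^(−n/2) exp(−SS/(2σ²)), so the posterior is Inverse-Gamma(α + n/2, β + SS/2) = Inverse-Gamma(7.5, 42.095).
The mode of Inverse-Gamma(a, b) is b/(a+1) = 42.095/8.5 ≈ 4.9524.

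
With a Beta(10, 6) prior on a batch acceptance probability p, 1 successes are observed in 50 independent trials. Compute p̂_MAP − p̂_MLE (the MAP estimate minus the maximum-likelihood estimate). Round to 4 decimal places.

Posterior is Beta(11, 55); MAP = (11−1)/(66−2) = 10/64 ≈ 0.15625.
MLE ignores the prior: p̂_MLE = k/n = 1/50 ≈ 0.02000.
Difference = 10/64 − 1/50 = 109/800 ≈ 0.1363.

MAP − MLE = 0.1363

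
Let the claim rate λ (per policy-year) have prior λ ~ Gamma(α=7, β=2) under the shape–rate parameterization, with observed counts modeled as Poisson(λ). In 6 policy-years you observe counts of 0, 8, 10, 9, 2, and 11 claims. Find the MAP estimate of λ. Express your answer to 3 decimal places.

λ̂_MAP = 5.750

Σxᵢ = 0+8+10+9+2+11 = 40, with n = 6.
Posterior ∝ λ^6e^(−2λ) · λ^40e^(−6λ) = λ^46e^(−8λ), i.e. Gamma(shape=47, rate=8).
The mode of a Gamma(a, b) with a ≥ 1 (shape–rate) is (a−1)/b = 46/8 ≈ 5.750.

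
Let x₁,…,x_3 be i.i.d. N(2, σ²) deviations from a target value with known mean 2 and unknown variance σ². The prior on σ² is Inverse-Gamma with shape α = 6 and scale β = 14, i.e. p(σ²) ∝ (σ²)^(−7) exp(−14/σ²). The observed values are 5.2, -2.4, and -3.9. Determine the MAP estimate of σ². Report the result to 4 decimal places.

σ̂²_MAP = 5.4359

Sum of squared deviations about the known mean: SS = (5.2−2)² + (-2.4−2)² + (-3.9−2)² = 64.41.
The Normal likelihood contributes (σ²)^(−n/2) exp(−SS/(2σ²)), so the posterior is Inverse-Gamma(α + n/2, β + SS/2) = Inverse-Gamma(7.5, 46.205).
The mode of Inverse-Gamma(a, b) is b/(a+1) = 46.205/8.5 ≈ 5.4359.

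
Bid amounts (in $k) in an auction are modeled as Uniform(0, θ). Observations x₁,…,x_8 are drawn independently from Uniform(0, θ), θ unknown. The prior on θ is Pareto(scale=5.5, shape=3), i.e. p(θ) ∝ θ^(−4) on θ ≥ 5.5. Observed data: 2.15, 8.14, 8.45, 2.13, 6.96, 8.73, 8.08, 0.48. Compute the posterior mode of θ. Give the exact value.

θ̂_MAP = 8.73

The Uniform(0, θ) likelihood is θ^(−n) for θ ≥ max(xᵢ), zero otherwise. Here max(xᵢ) = 8.73.
Posterior ∝ θ^(−4) · θ^(−8) = θ^(−12) on θ ≥ max(5.5, 8.73) = 8.73.
This density is strictly decreasing in θ, so the posterior mode lies at the lower boundary of the support.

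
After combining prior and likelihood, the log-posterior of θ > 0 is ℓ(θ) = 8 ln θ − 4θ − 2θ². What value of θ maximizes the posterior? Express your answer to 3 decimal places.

θ̂_MAP = 1.000

ℓ'(θ) = 8/θ − 4 − 4θ. Setting this to zero and multiplying by θ: 4θ² + 4θ − 8 = 0.
θ = (−4 + √(4² + 4·4·8)) / (2·4) = (−4 + √144) / 8 = (−4 + 12)/8 = 1.
ℓ''(θ) = −8/θ² − 4 < 0, confirming a maximum.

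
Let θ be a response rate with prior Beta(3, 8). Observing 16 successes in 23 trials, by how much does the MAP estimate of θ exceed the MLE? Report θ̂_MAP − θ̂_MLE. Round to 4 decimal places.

Posterior is Beta(19, 15); MAP = (19−1)/(34−2) = 18/32 ≈ 0.56250.
MLE ignores the prior: θ̂_MLE = k/n = 16/23 ≈ 0.69565.
Difference = 18/32 − 16/23 = -49/368 ≈ -0.1332.

MAP − MLE = -0.1332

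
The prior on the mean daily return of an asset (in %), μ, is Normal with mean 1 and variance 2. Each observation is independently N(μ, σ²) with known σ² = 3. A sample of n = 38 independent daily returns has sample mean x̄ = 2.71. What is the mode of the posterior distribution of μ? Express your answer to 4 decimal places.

μ̂_MAP = 2.6451

n = 38, x̄ = 2.71.
For a Normal prior and Normal likelihood with known variance, the posterior is Normal; its mode equals its mean, the precision-weighted average.
Prior precision 1/σ₀² = 1/2 = 0.5; data precision n/σ² = 38/3.
μ̂ = (0.5·1 + (38/3)·2.71) / (0.5 + 38/3) = (2612/75)/(79/6) = 5224/1975 ≈ 2.6451.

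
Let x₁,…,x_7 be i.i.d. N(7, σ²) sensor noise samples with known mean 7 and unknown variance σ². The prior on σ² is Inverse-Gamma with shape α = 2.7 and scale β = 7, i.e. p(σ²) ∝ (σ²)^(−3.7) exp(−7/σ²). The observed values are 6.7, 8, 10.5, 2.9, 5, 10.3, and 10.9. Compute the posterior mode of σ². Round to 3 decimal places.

σ̂²_MAP = 5.156

Sum of squared deviations about the known mean: SS = (6.7−7)² + (8−7)² + (10.5−7)² + (2.9−7)² + (5−7)² + (10.3−7)² + (10.9−7)² = 60.25.
The Normal likelihood contributes (σ²)^(−n/2) exp(−SS/(2σ²)), so the posterior is Inverse-Gamma(α + n/2, β + SS/2) = Inverse-Gamma(6.2, 37.125).
The mode of Inverse-Gamma(a, b) is b/(a+1) = 37.125/7.2 ≈ 5.156.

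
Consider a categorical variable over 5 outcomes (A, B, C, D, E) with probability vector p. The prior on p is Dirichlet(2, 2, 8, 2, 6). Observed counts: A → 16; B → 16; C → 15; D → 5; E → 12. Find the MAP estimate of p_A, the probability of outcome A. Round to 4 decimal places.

The posterior is Dirichlet(αᵢ + nᵢ) = Dirichlet(18, 18, 23, 7, 18).
For a Dirichlet(a₁,…,a_K) with all aᵢ > 1, the mode has j-th component (aⱼ − 1)/(Σaᵢ − K).
Here Σaᵢ = 84 and K = 5, so p_A = (18 − 1)/(84 − 5) = 17/79 ≈ 0.2152.

MAP estimate of p_A = 0.2152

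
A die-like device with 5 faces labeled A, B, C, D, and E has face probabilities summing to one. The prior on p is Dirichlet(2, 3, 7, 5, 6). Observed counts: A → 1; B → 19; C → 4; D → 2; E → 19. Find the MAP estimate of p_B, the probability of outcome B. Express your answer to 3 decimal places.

The posterior is Dirichlet(αᵢ + nᵢ) = Dirichlet(3, 22, 11, 7, 25).
For a Dirichlet(a₁,…,a_K) with all aᵢ > 1, the mode has j-th component (aⱼ − 1)/(Σaᵢ − K).
Here Σaᵢ = 68 and K = 5, so p_B = (22 − 1)/(68 − 5) = 21/63 ≈ 0.333.

MAP estimate of p_B = 0.333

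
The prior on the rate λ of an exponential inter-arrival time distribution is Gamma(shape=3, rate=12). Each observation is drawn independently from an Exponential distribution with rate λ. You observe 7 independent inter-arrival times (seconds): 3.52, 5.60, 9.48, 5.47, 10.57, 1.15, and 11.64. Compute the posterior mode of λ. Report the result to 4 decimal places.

The Exponential(rate=λ) likelihood is ∝ λ^n e^(−λΣtᵢ). Here n = 7 and Σtᵢ = 3.52 + 5.60 + 9.48 + 5.47 + 10.57 + 1.15 + 11.64 = 47.43.
Posterior ∝ λ^2e^(−12λ) · λ^7e^(−47.43λ) = λ^9e^(−59.43λ), i.e. Gamma(10, 59.43).
Mode = (a−1)/b = 9/59.43 ≈ 0.1514.

λ̂_MAP = 0.1514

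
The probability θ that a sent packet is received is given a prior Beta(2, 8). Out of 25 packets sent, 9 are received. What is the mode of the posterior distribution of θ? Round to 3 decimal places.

θ̂_MAP = 0.303

Prior: Beta(2, 8).
Data: 9 successes in 25 trials. The binomial likelihood contributes θ^9(1−θ)^16, so the posterior is Beta(2+9, 8+16) = Beta(11, 24).
For Beta(a, b) with a, b > 1 the mode is (a−1)/(a+b−2) = 10/33 ≈ 0.303.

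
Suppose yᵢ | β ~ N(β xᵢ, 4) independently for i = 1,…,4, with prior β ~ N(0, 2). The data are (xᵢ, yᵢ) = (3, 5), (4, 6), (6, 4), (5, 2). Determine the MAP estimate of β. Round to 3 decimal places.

β̂_MAP = 0.830

log p(β | y) = −Σ(yᵢ − βxᵢ)²/(2·4) − β²/(2·2) + const.
Setting the derivative to zero: Σxᵢ(yᵢ − βxᵢ)/4 − β/2 = 0, so β = Σxᵢyᵢ / (Σxᵢ² + σ²/τ²).
Σxᵢyᵢ = 3·5 + 4·6 + 6·4 + 5·2 = 73; Σxᵢ² = 86; σ²/τ² = 2.
β̂_MAP = 73 / (86 + 2) = 73/88 ≈ 0.830.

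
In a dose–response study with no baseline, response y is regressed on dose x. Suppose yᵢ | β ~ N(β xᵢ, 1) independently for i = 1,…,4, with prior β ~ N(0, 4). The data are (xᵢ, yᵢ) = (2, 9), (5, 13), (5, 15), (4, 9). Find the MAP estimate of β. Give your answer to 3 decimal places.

log p(β | y) = −Σ(yᵢ − βxᵢ)²/(2·1) − β²/(2·4) + const.
Setting the derivative to zero: Σxᵢ(yᵢ − βxᵢ)/1 − β/4 = 0, so β = Σxᵢyᵢ / (Σxᵢ² + σ²/τ²).
Σxᵢyᵢ = 2·9 + 5·13 + 5·15 + 4·9 = 194; Σxᵢ² = 70; σ²/τ² = 0.25.
β̂_MAP = 194 / (70 + 0.25) = 194/70.25 ≈ 2.762.

β̂_MAP = 2.762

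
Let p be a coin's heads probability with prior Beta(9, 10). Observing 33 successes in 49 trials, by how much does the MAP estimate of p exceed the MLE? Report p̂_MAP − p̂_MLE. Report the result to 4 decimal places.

MAP − MLE = -0.0523

Posterior is Beta(42, 26); MAP = (42−1)/(68−2) = 41/66 ≈ 0.62121.
MLE ignores the prior: p̂_MLE = k/n = 33/49 ≈ 0.67347.
Difference = 41/66 − 33/49 = -169/3234 ≈ -0.0523.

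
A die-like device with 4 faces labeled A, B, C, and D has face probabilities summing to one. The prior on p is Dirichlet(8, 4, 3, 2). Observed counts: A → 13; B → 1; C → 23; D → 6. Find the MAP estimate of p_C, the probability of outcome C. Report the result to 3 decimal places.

The posterior is Dirichlet(αᵢ + nᵢ) = Dirichlet(21, 5, 26, 8).
For a Dirichlet(a₁,…,a_K) with all aᵢ > 1, the mode has j-th component (aⱼ − 1)/(Σaᵢ − K).
Here Σaᵢ = 60 and K = 4, so p_C = (26 − 1)/(60 − 4) = 25/56 ≈ 0.446.

MAP estimate of p_C = 0.446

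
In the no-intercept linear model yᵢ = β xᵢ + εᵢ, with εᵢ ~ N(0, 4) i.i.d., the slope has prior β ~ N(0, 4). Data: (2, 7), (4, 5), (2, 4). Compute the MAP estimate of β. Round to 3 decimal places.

log p(β | y) = −Σ(yᵢ − βxᵢ)²/(2·4) − β²/(2·4) + const.
Setting the derivative to zero: Σxᵢ(yᵢ − βxᵢ)/4 − β/4 = 0, so β = Σxᵢyᵢ / (Σxᵢ² + σ²/τ²).
Σxᵢyᵢ = 2·7 + 4·5 + 2·4 = 42; Σxᵢ² = 24; σ²/τ² = 1.
β̂_MAP = 42 / (24 + 1) = 42/25 ≈ 1.680.

β̂_MAP = 1.680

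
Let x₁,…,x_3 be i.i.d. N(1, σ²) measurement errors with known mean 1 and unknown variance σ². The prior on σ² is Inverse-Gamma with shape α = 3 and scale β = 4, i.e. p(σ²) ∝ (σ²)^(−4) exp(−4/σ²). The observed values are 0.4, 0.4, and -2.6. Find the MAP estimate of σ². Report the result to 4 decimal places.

Sum of squared deviations about the known mean: SS = (0.4−1)² + (0.4−1)² + (-2.6−1)² = 13.68.
The Normal likelihood contributes (σ²)^(−n/2) exp(−SS/(2σ²)), so the posterior is Inverse-Gamma(α + n/2, β + SS/2) = Inverse-Gamma(4.5, 10.84).
The mode of Inverse-Gamma(a, b) is b/(a+1) = 10.84/5.5 ≈ 1.9709.

σ̂²_MAP = 1.9709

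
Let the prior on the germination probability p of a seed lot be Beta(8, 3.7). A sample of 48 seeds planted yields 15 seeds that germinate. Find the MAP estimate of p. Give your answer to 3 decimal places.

p̂_MAP = 0.381

Prior: Beta(8, 3.7).
Data: 15 successes in 48 trials. The binomial likelihood contributes p^15(1−p)^33, so the posterior is Beta(8+15, 3.7+33) = Beta(23, 36.7).
For Beta(a, b) with a, b > 1 the mode is (a−1)/(a+b−2) = 22/57.7 ≈ 0.381.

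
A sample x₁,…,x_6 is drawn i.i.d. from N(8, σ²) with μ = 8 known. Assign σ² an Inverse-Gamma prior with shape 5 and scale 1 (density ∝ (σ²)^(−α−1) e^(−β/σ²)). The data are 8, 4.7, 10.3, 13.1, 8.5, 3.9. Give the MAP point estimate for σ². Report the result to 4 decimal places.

σ̂²_MAP = 3.4028

Sum of squared deviations about the known mean: SS = (8−8)² + (4.7−8)² + (10.3−8)² + (13.1−8)² + (8.5−8)² + (3.9−8)² = 59.25.
The Normal likelihood contributes (σ²)^(−n/2) exp(−SS/(2σ²)), so the posterior is Inverse-Gamma(α + n/2, β + SS/2) = Inverse-Gamma(8, 30.625).
The mode of Inverse-Gamma(a, b) is b/(a+1) = 30.625/9 ≈ 3.4028.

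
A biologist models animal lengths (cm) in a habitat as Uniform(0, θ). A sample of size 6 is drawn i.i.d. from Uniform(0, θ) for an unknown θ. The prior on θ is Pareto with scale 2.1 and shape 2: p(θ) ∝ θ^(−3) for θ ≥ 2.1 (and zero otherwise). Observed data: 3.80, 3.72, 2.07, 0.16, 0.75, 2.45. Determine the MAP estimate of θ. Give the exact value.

θ̂_MAP = 3.80

The Uniform(0, θ) likelihood is θ^(−n) for θ ≥ max(xᵢ), zero otherwise. Here max(xᵢ) = 3.80.
Posterior ∝ θ^(−3) · θ^(−6) = θ^(−9) on θ ≥ max(2.1, 3.80) = 3.80.
This density is strictly decreasing in θ, so the posterior mode lies at the lower boundary of the support.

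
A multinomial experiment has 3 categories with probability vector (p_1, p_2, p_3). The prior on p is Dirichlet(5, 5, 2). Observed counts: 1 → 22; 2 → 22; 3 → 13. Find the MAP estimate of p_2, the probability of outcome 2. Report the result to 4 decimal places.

The posterior is Dirichlet(αᵢ + nᵢ) = Dirichlet(27, 27, 15).
For a Dirichlet(a₁,…,a_K) with all aᵢ > 1, the mode has j-th component (aⱼ − 1)/(Σaᵢ − K).
Here Σaᵢ = 69 and K = 3, so p_2 = (27 − 1)/(69 − 3) = 26/66 ≈ 0.3939.

MAP estimate: 0.3939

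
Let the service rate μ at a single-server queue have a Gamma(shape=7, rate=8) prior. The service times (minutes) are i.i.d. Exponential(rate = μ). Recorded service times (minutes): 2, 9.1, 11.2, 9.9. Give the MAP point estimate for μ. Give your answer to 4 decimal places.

μ̂_MAP = 0.2488

The Exponential(rate=μ) likelihood is ∝ μ^n e^(−μΣtᵢ). Here n = 4 and Σtᵢ = 2 + 9.1 + 11.2 + 9.9 = 32.2.
Posterior ∝ μ^6e^(−8μ) · μ^4e^(−32.2μ) = μ^10e^(−40.2μ), i.e. Gamma(11, 40.2).
Mode = (a−1)/b = 10/40.2 ≈ 0.2488.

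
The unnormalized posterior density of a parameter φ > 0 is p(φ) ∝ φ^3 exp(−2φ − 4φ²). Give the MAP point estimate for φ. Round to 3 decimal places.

φ̂_MAP = 0.500

ℓ'(φ) = 3/φ − 2 − 8φ. Setting this to zero and multiplying by φ: 8φ² + 2φ − 3 = 0.
φ = (−2 + √(2² + 4·8·3)) / (2·8) = (−2 + √100) / 16 = (−2 + 10)/16 = 1/2.
ℓ''(φ) = −3/φ² − 8 < 0, confirming a maximum.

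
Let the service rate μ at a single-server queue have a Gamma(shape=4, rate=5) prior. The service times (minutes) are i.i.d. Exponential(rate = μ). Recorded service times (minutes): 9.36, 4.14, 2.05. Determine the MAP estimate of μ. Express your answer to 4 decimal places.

The Exponential(rate=μ) likelihood is ∝ μ^n e^(−μΣtᵢ). Here n = 3 and Σtᵢ = 9.36 + 4.14 + 2.05 = 15.55.
Posterior ∝ μ^3e^(−5μ) · μ^3e^(−15.55μ) = μ^6e^(−20.55μ), i.e. Gamma(7, 20.55).
Mode = (a−1)/b = 6/20.55 ≈ 0.2920.

μ̂_MAP = 0.2920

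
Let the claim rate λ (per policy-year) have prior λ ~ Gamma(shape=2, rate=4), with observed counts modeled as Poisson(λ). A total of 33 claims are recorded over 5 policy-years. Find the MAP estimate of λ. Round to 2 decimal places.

λ̂_MAP = 3.78

Σxᵢ = 33, n = 5.
Posterior ∝ λe^(−4λ) · λ^33e^(−5λ) = λ^34e^(−9λ), i.e. Gamma(shape=35, rate=9).
The mode of a Gamma(a, b) with a ≥ 1 (shape–rate) is (a−1)/b = 34/9 ≈ 3.78.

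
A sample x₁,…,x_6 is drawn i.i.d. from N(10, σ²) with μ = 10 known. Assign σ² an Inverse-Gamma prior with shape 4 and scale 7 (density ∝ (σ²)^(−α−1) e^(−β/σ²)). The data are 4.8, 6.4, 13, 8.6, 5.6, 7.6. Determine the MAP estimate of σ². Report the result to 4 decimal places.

Sum of squared deviations about the known mean: SS = (4.8−10)² + (6.4−10)² + (13−10)² + (8.6−10)² + (5.6−10)² + (7.6−10)² = 76.08.
The Normal likelihood contributes (σ²)^(−n/2) exp(−SS/(2σ²)), so the posterior is Inverse-Gamma(α + n/2, β + SS/2) = Inverse-Gamma(7, 45.04).
The mode of Inverse-Gamma(a, b) is b/(a+1) = 45.04/8 ≈ 5.6300.

σ̂²_MAP = 5.6300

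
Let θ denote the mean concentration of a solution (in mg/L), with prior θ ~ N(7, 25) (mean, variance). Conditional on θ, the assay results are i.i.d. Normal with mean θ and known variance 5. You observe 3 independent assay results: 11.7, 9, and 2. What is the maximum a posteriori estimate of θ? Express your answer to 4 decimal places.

θ̂_MAP = 7.5313

n = 3; x̄ = (11.7 + 9 + 2)/3 = 22.7/3 = 227/30 ≈ 7.5667.
For a Normal prior and Normal likelihood with known variance, the posterior is Normal; its mode equals its mean, the precision-weighted average.
Prior precision 1/σ₀² = 1/25 = 0.04; data precision n/σ² = 3/5 = 0.6.
θ̂ = (0.04·7 + 0.6·(227/30)) / (0.04 + 0.6) = 4.82/0.64 = 7.53125 ≈ 7.5313.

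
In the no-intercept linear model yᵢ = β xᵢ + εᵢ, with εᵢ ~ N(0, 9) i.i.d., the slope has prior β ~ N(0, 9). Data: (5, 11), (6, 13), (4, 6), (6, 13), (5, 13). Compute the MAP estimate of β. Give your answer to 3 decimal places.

log p(β | y) = −Σ(yᵢ − βxᵢ)²/(2·9) − β²/(2·9) + const.
Setting the derivative to zero: Σxᵢ(yᵢ − βxᵢ)/9 − β/9 = 0, so β = Σxᵢyᵢ / (Σxᵢ² + σ²/τ²).
Σxᵢyᵢ = 5·11 + 6·13 + 4·6 + 6·13 + 5·13 = 300; Σxᵢ² = 138; σ²/τ² = 1.
β̂_MAP = 300 / (138 + 1) = 300/139 ≈ 2.158.

β̂_MAP = 2.158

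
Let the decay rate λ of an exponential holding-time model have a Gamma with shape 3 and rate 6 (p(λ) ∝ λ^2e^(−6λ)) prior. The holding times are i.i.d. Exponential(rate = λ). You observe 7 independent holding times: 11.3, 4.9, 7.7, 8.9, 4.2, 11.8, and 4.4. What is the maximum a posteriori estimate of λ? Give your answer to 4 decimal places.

λ̂_MAP = 0.1520

The Exponential(rate=λ) likelihood is ∝ λ^n e^(−λΣtᵢ). Here n = 7 and Σtᵢ = 11.3 + 4.9 + 7.7 + 8.9 + 4.2 + 11.8 + 4.4 = 53.2.
Posterior ∝ λ^2e^(−6λ) · λ^7e^(−53.2λ) = λ^9e^(−59.2λ), i.e. Gamma(10, 59.2).
Mode = (a−1)/b = 9/59.2 ≈ 0.1520.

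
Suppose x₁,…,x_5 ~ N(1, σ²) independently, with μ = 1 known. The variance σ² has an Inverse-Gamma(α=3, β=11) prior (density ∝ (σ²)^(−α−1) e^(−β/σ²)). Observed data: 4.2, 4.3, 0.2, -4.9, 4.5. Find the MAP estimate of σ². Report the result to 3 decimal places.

Sum of squared deviations about the known mean: SS = (4.2−1)² + (4.3−1)² + (0.2−1)² + (-4.9−1)² + (4.5−1)² = 68.83.
The Normal likelihood contributes (σ²)^(−n/2) exp(−SS/(2σ²)), so the posterior is Inverse-Gamma(α + n/2, β + SS/2) = Inverse-Gamma(5.5, 45.415).
The mode of Inverse-Gamma(a, b) is b/(a+1) = 45.415/6.5 ≈ 6.987.

σ̂²_MAP = 6.987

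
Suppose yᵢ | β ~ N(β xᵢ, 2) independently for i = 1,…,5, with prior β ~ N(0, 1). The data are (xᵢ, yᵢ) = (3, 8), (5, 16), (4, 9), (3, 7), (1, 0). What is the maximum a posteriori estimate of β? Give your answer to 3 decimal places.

β̂_MAP = 2.597

log p(β | y) = −Σ(yᵢ − βxᵢ)²/(2·2) − β²/(2·1) + const.
Setting the derivative to zero: Σxᵢ(yᵢ − βxᵢ)/2 − β/1 = 0, so β = Σxᵢyᵢ / (Σxᵢ² + σ²/τ²).
Σxᵢyᵢ = 3·8 + 5·16 + 4·9 + 3·7 + 1·0 = 161; Σxᵢ² = 60; σ²/τ² = 2.
β̂_MAP = 161 / (60 + 2) = 161/62 ≈ 2.597.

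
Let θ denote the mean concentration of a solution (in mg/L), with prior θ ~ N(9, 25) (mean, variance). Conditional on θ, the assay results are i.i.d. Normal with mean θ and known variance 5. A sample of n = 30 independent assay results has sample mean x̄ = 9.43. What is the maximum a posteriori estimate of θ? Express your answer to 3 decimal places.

n = 30, x̄ = 9.43.
For a Normal prior and Normal likelihood with known variance, the posterior is Normal; its mode equals its mean, the precision-weighted average.
Prior precision 1/σ₀² = 1/25 = 0.04; data precision n/σ² = 30/5 = 6.
θ̂ = (0.04·9 + 6·9.43) / (0.04 + 6) = 56.94/6.04 = 2847/302 ≈ 9.427.

θ̂_MAP = 9.427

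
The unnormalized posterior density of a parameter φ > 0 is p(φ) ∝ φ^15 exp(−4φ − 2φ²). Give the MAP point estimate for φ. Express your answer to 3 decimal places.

ℓ'(φ) = 15/φ − 4 − 4φ. Setting this to zero and multiplying by φ: 4φ² + 4φ − 15 = 0.
φ = (−4 + √(4² + 4·4·15)) / (2·4) = (−4 + √256) / 8 = (−4 + 16)/8 = 3/2.
ℓ''(φ) = −15/φ² − 4 < 0, confirming a maximum.

φ̂_MAP = 1.500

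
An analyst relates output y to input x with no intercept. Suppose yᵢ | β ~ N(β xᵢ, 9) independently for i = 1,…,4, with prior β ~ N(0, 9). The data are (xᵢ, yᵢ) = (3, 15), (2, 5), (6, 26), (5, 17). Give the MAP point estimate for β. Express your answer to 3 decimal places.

β̂_MAP = 3.947

log p(β | y) = −Σ(yᵢ − βxᵢ)²/(2·9) − β²/(2·9) + const.
Setting the derivative to zero: Σxᵢ(yᵢ − βxᵢ)/9 − β/9 = 0, so β = Σxᵢyᵢ / (Σxᵢ² + σ²/τ²).
Σxᵢyᵢ = 3·15 + 2·5 + 6·26 + 5·17 = 296; Σxᵢ² = 74; σ²/τ² = 1.
β̂_MAP = 296 / (74 + 1) = 296/75 ≈ 3.947.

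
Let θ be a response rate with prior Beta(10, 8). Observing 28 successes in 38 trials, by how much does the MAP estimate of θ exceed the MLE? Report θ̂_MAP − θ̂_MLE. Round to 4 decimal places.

Posterior is Beta(38, 18); MAP = (38−1)/(56−2) = 37/54 ≈ 0.68519.
MLE ignores the prior: θ̂_MLE = k/n = 28/38 ≈ 0.73684.
Difference = 37/54 − 28/38 = -53/1026 ≈ -0.0517.

MAP − MLE = -0.0517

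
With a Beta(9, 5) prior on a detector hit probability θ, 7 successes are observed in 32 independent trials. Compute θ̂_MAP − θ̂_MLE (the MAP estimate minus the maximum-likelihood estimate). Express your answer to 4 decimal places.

MAP − MLE = 0.1222

Posterior is Beta(16, 30); MAP = (16−1)/(46−2) = 15/44 ≈ 0.34091.
MLE ignores the prior: θ̂_MLE = k/n = 7/32 ≈ 0.21875.
Difference = 15/44 − 7/32 = 43/352 ≈ 0.1222.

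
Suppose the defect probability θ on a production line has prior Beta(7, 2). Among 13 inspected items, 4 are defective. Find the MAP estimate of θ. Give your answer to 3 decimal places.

θ̂_MAP = 0.500

Prior: Beta(7, 2).
Data: 4 successes in 13 trials. The binomial likelihood contributes θ^4(1−θ)^9, so the posterior is Beta(7+4, 2+9) = Beta(11, 11).
For Beta(a, b) with a, b > 1 the mode is (a−1)/(a+b−2) = 10/20 ≈ 0.500.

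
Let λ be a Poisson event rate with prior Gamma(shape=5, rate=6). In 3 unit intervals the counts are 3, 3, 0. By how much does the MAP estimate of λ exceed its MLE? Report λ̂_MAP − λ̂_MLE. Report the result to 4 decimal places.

Σxᵢ = 6. Posterior is Gamma(11, 9); MAP = (11−1)/9 = 10/9 ≈ 1.11111.
MLE = x̄ = 6/3 ≈ 2.00000.
Difference = 10/9 − 6/3 = -8/9 ≈ -0.8889.

MAP − MLE = -0.8889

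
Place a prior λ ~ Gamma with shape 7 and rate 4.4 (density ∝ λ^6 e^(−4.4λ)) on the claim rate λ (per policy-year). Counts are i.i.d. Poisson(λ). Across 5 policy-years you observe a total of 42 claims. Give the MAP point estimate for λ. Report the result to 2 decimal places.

Σxᵢ = 42, n = 5.
Posterior ∝ λ^6e^(−4.4λ) · λ^42e^(−5λ) = λ^48e^(−9.4λ), i.e. Gamma(shape=49, rate=9.4).
The mode of a Gamma(a, b) with a ≥ 1 (shape–rate) is (a−1)/b = 48/9.4 ≈ 5.11.

λ̂_MAP = 5.11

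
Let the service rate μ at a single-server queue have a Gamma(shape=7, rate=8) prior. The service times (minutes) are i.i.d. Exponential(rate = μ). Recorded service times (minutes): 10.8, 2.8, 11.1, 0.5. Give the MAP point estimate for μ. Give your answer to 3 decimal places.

The Exponential(rate=μ) likelihood is ∝ μ^n e^(−μΣtᵢ). Here n = 4 and Σtᵢ = 10.8 + 2.8 + 11.1 + 0.5 = 25.2.
Posterior ∝ μ^6e^(−8μ) · μ^4e^(−25.2μ) = μ^10e^(−33.2μ), i.e. Gamma(11, 33.2).
Mode = (a−1)/b = 10/33.2 ≈ 0.301.

μ̂_MAP = 0.301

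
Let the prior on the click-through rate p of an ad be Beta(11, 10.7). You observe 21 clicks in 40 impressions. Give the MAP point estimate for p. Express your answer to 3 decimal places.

Prior: Beta(11, 10.7).
Data: 21 successes in 40 trials. The binomial likelihood contributes p^21(1−p)^19, so the posterior is Beta(11+21, 10.7+19) = Beta(32, 29.7).
For Beta(a, b) with a, b > 1 the mode is (a−1)/(a+b−2) = 31/59.7 ≈ 0.519.

p̂_MAP = 0.519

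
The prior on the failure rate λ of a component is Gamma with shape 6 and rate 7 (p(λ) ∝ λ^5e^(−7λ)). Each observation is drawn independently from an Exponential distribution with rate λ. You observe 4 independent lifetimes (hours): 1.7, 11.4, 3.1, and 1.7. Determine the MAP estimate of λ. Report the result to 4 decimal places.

The Exponential(rate=λ) likelihood is ∝ λ^n e^(−λΣtᵢ). Here n = 4 and Σtᵢ = 1.7 + 11.4 + 3.1 + 1.7 = 17.9.
Posterior ∝ λ^5e^(−7λ) · λ^4e^(−17.9λ) = λ^9e^(−24.9λ), i.e. Gamma(10, 24.9).
Mode = (a−1)/b = 9/24.9 ≈ 0.3614.

λ̂_MAP = 0.3614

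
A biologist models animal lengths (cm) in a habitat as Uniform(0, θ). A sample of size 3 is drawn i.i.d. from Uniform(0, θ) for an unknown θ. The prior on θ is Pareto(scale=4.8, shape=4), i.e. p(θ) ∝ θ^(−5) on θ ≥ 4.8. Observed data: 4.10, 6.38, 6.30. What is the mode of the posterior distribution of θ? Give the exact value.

The Uniform(0, θ) likelihood is θ^(−n) for θ ≥ max(xᵢ), zero otherwise. Here max(xᵢ) = 6.38.
Posterior ∝ θ^(−5) · θ^(−3) = θ^(−8) on θ ≥ max(4.8, 6.38) = 6.38.
This density is strictly decreasing in θ, so the posterior mode lies at the lower boundary of the support.

θ̂_MAP = 6.38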